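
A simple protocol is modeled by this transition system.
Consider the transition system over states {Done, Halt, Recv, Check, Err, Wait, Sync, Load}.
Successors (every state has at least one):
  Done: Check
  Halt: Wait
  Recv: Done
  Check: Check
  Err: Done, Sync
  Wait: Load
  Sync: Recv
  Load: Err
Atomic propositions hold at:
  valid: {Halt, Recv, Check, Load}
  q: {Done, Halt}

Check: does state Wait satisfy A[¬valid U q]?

No

Sat(¬valid) = {Done, Err, Wait, Sync}
A[¬valid U q]: least fixpoint, start Z0 = Sat(q) = {Done, Halt}, add states in Sat(¬valid) with every successor in Z. Already a fixed point.
Sat(A[¬valid U q]) = {Done, Halt}
Wait ∉ Sat(A[¬valid U q]) = {Done, Halt}, so the formula does not hold at Wait.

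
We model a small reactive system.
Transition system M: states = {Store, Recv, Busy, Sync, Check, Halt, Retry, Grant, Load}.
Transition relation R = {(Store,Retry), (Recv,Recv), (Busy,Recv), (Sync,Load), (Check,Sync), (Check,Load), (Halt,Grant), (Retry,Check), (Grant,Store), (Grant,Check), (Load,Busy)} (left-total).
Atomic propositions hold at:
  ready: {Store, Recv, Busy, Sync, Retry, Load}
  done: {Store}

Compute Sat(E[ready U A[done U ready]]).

{Store, Recv, Busy, Sync, Retry, Load}

A[done U ready]: least fixpoint, start Z0 = Sat(ready) = {Store, Recv, Busy, Sync, Retry, Load}, add states in Sat(done) with every successor in Z. Already a fixed point.
Sat(A[done U ready]) = {Store, Recv, Busy, Sync, Retry, Load}
E[ready U A[done U ready]]: least fixpoint, start Z0 = Sat(A[done U ready]) = {Store, Recv, Busy, Sync, Retry, Load}, add states in Sat(ready) with some successor in Z. Already a fixed point.
Sat(E[ready U A[done U ready]]) = {Store, Recv, Busy, Sync, Retry, Load}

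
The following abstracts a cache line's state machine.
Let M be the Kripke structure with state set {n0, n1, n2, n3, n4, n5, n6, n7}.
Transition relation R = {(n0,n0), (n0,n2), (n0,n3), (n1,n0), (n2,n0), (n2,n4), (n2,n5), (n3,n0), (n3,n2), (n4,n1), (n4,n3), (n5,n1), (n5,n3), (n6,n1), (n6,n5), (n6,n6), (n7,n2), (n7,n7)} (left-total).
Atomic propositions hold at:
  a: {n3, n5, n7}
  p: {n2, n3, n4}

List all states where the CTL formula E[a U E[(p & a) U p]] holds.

Sat(p & a) = {n3}
E[(p & a) U p]: least fixpoint, start Z0 = Sat(p) = {n2, n3, n4}, add states in Sat(p & a) with some successor in Z. Already a fixed point.
Sat(E[(p & a) U p]) = {n2, n3, n4}
E[a U E[(p & a) U p]]: least fixpoint, start Z0 = Sat(E[(p & a) U p]) = {n2, n3, n4}, add states in Sat(a) with some successor in Z. Z1 = {n2, n3, n4, n5, n7}; fixed.
Sat(E[a U E[(p & a) U p]]) = {n2, n3, n4, n5, n7}

{n2, n3, n4, n5, n7}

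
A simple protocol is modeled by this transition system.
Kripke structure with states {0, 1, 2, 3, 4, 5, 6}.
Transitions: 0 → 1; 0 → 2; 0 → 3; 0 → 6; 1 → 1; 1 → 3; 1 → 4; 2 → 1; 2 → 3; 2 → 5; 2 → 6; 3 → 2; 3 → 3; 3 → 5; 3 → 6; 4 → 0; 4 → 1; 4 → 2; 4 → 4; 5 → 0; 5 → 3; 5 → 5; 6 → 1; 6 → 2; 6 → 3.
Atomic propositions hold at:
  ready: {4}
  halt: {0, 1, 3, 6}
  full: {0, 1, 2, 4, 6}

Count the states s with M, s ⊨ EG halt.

EG halt: greatest fixpoint, start Z0 = {0, 1, 3, 6}, keep only states in Sat with some successor in Z. Already a fixed point.
Sat(EG halt) = {0, 1, 3, 6}
|Sat(EG halt)| = |{0, 1, 3, 6}| = 4.

4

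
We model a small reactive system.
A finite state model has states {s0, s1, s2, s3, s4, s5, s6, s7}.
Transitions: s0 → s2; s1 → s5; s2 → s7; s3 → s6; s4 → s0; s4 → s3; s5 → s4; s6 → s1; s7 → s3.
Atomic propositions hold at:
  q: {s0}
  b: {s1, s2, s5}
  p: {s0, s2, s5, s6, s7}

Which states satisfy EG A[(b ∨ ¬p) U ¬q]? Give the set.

Sat(¬p) = {s1, s3, s4}
Sat(b ∨ ¬p) = {s1, s2, s3, s4, s5}
Sat(¬q) = {s1, s2, s3, s4, s5, s6, s7}
A[(b ∨ ¬p) U ¬q]: least fixpoint, start Z0 = Sat(¬q) = {s1, s2, s3, s4, s5, s6, s7}, add states in Sat(b ∨ ¬p) with every successor in Z. Already a fixed point.
Sat(A[(b ∨ ¬p) U ¬q]) = {s1, s2, s3, s4, s5, s6, s7}
EG A[(b ∨ ¬p) U ¬q]: greatest fixpoint, start Z0 = {s1, s2, s3, s4, s5, s6, s7}, keep only states in Sat with some successor in Z. Already a fixed point.
Sat(EG A[(b ∨ ¬p) U ¬q]) = {s1, s2, s3, s4, s5, s6, s7}

{s1, s2, s3, s4, s5, s6, s7}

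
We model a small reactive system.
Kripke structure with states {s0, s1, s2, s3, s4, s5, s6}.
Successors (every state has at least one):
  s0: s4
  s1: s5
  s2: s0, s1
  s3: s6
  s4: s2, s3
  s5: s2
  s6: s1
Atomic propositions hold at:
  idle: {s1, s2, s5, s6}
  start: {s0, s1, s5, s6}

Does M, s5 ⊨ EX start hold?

Sat(EX start) = {s : some successor in {s0, s1, s5, s6}} = {s1, s2, s3, s6}
s5 ∉ Sat(EX start) = {s1, s2, s3, s6}, so the formula does not hold at s5.

No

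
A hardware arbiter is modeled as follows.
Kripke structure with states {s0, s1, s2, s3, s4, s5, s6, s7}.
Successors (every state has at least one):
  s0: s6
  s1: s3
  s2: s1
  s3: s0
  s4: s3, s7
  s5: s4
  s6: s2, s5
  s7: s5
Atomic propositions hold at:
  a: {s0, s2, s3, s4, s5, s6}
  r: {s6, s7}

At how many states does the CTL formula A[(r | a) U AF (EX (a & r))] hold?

Sat(r | a) = {s0, s2, s3, s4, s5, s6, s7}
Sat(a & r) = {s6}
Sat(EX (a & r)) = {s : some successor in {s6}} = {s0}
AF (EX (a & r)): least fixpoint, start Z0 = {s0}, add states with every successor in Z. Z1 = {s0, s3}; Z2 = {s0, s1, s3}; Z3 = {s0, s1, s2, s3}; fixed.
Sat(AF (EX (a & r))) = {s0, s1, s2, s3}
A[(r | a) U AF (EX (a & r))]: least fixpoint, start Z0 = Sat(AF (EX (a & r))) = {s0, s1, s2, s3}, add states in Sat(r | a) with every successor in Z. Already a fixed point.
Sat(A[(r | a) U AF (EX (a & r))]) = {s0, s1, s2, s3}
|Sat(A[(r | a) U AF (EX (a & r))])| = |{s0, s1, s2, s3}| = 4.

4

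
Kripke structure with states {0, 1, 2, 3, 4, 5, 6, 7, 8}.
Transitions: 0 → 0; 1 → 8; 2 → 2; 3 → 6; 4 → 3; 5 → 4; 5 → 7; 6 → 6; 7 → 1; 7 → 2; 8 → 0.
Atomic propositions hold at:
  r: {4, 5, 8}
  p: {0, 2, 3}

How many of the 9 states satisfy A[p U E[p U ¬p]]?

7

Sat(¬p) = {1, 4, 5, 6, 7, 8}
E[p U ¬p]: least fixpoint, start Z0 = Sat(¬p) = {1, 4, 5, 6, 7, 8}, add states in Sat(p) with some successor in Z. Z1 = {1, 3, 4, 5, 6, 7, 8}; fixed.
Sat(E[p U ¬p]) = {1, 3, 4, 5, 6, 7, 8}
A[p U E[p U ¬p]]: least fixpoint, start Z0 = Sat(E[p U ¬p]) = {1, 3, 4, 5, 6, 7, 8}, add states in Sat(p) with every successor in Z. Already a fixed point.
Sat(A[p U E[p U ¬p]]) = {1, 3, 4, 5, 6, 7, 8}
|Sat(A[p U E[p U ¬p]])| = |{1, 3, 4, 5, 6, 7, 8}| = 7.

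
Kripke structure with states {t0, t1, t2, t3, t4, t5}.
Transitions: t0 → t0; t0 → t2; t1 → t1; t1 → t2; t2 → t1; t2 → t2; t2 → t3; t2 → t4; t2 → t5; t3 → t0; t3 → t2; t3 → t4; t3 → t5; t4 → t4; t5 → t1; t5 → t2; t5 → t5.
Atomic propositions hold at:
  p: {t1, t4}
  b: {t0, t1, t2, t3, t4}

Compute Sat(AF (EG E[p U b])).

{t0, t1, t2, t3, t4}

E[p U b]: least fixpoint, start Z0 = Sat(b) = {t0, t1, t2, t3, t4}, add states in Sat(p) with some successor in Z. Already a fixed point.
Sat(E[p U b]) = {t0, t1, t2, t3, t4}
EG E[p U b]: greatest fixpoint, start Z0 = {t0, t1, t2, t3, t4}, keep only states in Sat with some successor in Z. Already a fixed point.
Sat(EG E[p U b]) = {t0, t1, t2, t3, t4}
AF (EG E[p U b]): least fixpoint, start Z0 = {t0, t1, t2, t3, t4}, add states with every successor in Z. Already a fixed point.
Sat(AF (EG E[p U b])) = {t0, t1, t2, t3, t4}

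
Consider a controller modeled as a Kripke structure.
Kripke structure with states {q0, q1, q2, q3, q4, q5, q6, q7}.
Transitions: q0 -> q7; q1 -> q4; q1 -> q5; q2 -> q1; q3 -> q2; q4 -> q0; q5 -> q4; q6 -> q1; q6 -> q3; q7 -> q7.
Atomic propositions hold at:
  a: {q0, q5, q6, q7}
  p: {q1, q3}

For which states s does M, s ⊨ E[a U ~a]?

{q1, q2, q3, q4, q5, q6}

Sat(~a) = {q1, q2, q3, q4}
E[a U ~a]: least fixpoint, start Z0 = Sat(~a) = {q1, q2, q3, q4}, add states in Sat(a) with some successor in Z. Z1 = {q1, q2, q3, q4, q5, q6}; fixed.
Sat(E[a U ~a]) = {q1, q2, q3, q4, q5, q6}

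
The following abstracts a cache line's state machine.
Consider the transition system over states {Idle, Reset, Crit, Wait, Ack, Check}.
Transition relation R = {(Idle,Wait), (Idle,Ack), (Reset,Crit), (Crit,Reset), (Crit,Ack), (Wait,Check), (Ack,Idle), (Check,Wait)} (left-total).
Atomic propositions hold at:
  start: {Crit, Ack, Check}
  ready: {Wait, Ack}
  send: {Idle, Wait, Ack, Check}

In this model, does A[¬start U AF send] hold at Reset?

No

Sat(¬start) = {Idle, Reset, Wait}
AF send: least fixpoint, start Z0 = {Idle, Wait, Ack, Check}, add states with every successor in Z. Already a fixed point.
Sat(AF send) = {Idle, Wait, Ack, Check}
A[¬start U AF send]: least fixpoint, start Z0 = Sat(AF send) = {Idle, Wait, Ack, Check}, add states in Sat(¬start) with every successor in Z. Already a fixed point.
Sat(A[¬start U AF send]) = {Idle, Wait, Ack, Check}
Reset ∉ Sat(A[¬start U AF send]) = {Idle, Wait, Ack, Check}, so the formula does not hold at Reset.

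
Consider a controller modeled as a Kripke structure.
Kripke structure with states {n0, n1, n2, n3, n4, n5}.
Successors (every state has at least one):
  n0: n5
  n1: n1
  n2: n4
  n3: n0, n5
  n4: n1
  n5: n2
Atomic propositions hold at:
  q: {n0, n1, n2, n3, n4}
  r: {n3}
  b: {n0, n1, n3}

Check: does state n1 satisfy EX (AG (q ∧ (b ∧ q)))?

Sat(b ∧ q) = {n0, n1, n3}
Sat(q ∧ (b ∧ q)) = {n0, n1, n3}
AG (q ∧ (b ∧ q)): greatest fixpoint, start Z0 = {n0, n1, n3}, keep only states in Sat with every successor in Z. Z1 = {n1}; fixed.
Sat(AG (q ∧ (b ∧ q))) = {n1}
Sat(EX (AG (q ∧ (b ∧ q)))) = {s : some successor in {n1}} = {n1, n4}
n1 ∈ Sat(EX (AG (q ∧ (b ∧ q)))) = {n1, n4}, so the formula holds at n1.

Yes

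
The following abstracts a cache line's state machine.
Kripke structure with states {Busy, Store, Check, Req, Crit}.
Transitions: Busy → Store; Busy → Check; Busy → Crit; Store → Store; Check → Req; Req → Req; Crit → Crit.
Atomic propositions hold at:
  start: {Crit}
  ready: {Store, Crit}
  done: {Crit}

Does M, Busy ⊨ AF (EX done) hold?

Yes

Sat(EX done) = {s : some successor in {Crit}} = {Busy, Crit}
AF (EX done): least fixpoint, start Z0 = {Busy, Crit}, add states with every successor in Z. Already a fixed point.
Sat(AF (EX done)) = {Busy, Crit}
Busy ∈ Sat(AF (EX done)) = {Busy, Crit}, so the formula holds at Busy.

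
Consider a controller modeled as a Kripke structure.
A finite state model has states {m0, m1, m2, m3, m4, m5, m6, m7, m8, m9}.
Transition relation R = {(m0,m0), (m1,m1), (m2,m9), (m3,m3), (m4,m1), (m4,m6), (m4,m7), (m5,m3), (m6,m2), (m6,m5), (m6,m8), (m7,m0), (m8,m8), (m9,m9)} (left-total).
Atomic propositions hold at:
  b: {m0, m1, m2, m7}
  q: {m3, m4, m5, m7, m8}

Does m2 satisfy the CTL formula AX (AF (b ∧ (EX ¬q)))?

Sat(¬q) = {m0, m1, m2, m6, m9}
Sat(EX ¬q) = {s : some successor in {m0, m1, m2, m6, m9}} = {m0, m1, m2, m4, m6, m7, m9}
Sat(b ∧ (EX ¬q)) = {m0, m1, m2, m7}
AF (b ∧ (EX ¬q)): least fixpoint, start Z0 = {m0, m1, m2, m7}, add states with every successor in Z. Already a fixed point.
Sat(AF (b ∧ (EX ¬q))) = {m0, m1, m2, m7}
Sat(AX (AF (b ∧ (EX ¬q)))) = {s : every successor in {m0, m1, m2, m7}} = {m0, m1, m7}
m2 ∉ Sat(AX (AF (b ∧ (EX ¬q)))) = {m0, m1, m7}, so the formula does not hold at m2.

No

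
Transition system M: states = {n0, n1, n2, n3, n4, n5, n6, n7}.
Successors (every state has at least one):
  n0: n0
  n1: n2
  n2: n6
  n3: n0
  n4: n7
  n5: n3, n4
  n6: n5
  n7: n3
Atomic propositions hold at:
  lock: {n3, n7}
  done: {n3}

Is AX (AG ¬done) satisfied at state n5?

No

Sat(¬done) = {n0, n1, n2, n4, n5, n6, n7}
AG ¬done: greatest fixpoint, start Z0 = {n0, n1, n2, n4, n5, n6, n7}, keep only states in Sat with every successor in Z. Z1 = {n0, n1, n2, n4, n6}; Z2 = {n0, n1, n2}; Z3 = {n0, n1}; Z4 = {n0}; fixed.
Sat(AG ¬done) = {n0}
Sat(AX (AG ¬done)) = {s : every successor in {n0}} = {n0, n3}
n5 ∉ Sat(AX (AG ¬done)) = {n0, n3}, so the formula does not hold at n5.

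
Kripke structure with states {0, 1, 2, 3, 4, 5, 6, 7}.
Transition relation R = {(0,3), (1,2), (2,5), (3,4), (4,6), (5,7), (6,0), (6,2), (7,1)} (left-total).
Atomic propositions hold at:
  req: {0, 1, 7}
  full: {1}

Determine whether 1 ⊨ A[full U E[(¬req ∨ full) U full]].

Sat(¬req) = {2, 3, 4, 5, 6}
Sat(¬req ∨ full) = {1, 2, 3, 4, 5, 6}
E[(¬req ∨ full) U full]: least fixpoint, start Z0 = Sat(full) = {1}, add states in Sat(¬req ∨ full) with some successor in Z. Already a fixed point.
Sat(E[(¬req ∨ full) U full]) = {1}
A[full U E[(¬req ∨ full) U full]]: least fixpoint, start Z0 = Sat(E[(¬req ∨ full) U full]) = {1}, add states in Sat(full) with every successor in Z. Already a fixed point.
Sat(A[full U E[(¬req ∨ full) U full]]) = {1}
1 ∈ Sat(A[full U E[(¬req ∨ full) U full]]) = {1}, so the formula holds at 1.

Yes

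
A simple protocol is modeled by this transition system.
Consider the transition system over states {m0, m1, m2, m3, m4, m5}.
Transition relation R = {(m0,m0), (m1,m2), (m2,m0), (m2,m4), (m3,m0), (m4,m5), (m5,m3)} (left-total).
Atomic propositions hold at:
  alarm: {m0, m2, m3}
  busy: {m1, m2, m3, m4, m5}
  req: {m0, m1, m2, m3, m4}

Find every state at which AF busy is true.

AF busy: least fixpoint, start Z0 = {m1, m2, m3, m4, m5}, add states with every successor in Z. Already a fixed point.
Sat(AF busy) = {m1, m2, m3, m4, m5}

{m1, m2, m3, m4, m5}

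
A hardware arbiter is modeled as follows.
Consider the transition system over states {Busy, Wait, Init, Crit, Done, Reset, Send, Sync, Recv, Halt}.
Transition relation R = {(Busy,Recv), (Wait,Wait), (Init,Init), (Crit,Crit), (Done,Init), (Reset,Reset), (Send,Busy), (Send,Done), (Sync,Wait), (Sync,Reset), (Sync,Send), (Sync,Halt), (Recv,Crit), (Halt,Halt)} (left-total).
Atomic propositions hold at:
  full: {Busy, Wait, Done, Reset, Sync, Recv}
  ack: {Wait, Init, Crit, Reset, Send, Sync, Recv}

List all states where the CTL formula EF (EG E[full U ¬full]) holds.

{Busy, Init, Crit, Done, Send, Sync, Recv, Halt}

Sat(¬full) = {Init, Crit, Send, Halt}
E[full U ¬full]: least fixpoint, start Z0 = Sat(¬full) = {Init, Crit, Send, Halt}, add states in Sat(full) with some successor in Z. Z1 = {Init, Crit, Done, Send, Sync, Recv, Halt}; Z2 = {Busy, Init, Crit, Done, Send, Sync, Recv, Halt}; fixed.
Sat(E[full U ¬full]) = {Busy, Init, Crit, Done, Send, Sync, Recv, Halt}
EG E[full U ¬full]: greatest fixpoint, start Z0 = {Busy, Init, Crit, Done, Send, Sync, Recv, Halt}, keep only states in Sat with some successor in Z. Already a fixed point.
Sat(EG E[full U ¬full]) = {Busy, Init, Crit, Done, Send, Sync, Recv, Halt}
EF (EG E[full U ¬full]): least fixpoint, start Z0 = {Busy, Init, Crit, Done, Send, Sync, Recv, Halt}, add states with some successor in Z. Already a fixed point.
Sat(EF (EG E[full U ¬full])) = {Busy, Init, Crit, Done, Send, Sync, Recv, Halt}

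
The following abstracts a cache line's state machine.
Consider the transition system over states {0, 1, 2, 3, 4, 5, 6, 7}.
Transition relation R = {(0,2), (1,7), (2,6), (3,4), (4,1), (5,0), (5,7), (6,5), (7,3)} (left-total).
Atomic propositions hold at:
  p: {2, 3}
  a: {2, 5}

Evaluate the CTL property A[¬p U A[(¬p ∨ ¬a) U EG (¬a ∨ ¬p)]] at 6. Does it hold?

Yes

Sat(¬p) = {0, 1, 4, 5, 6, 7}
Sat(¬a) = {0, 1, 3, 4, 6, 7}
Sat(¬p ∨ ¬a) = {0, 1, 3, 4, 5, 6, 7}
Sat(¬a ∨ ¬p) = {0, 1, 3, 4, 5, 6, 7}
EG (¬a ∨ ¬p): greatest fixpoint, start Z0 = {0, 1, 3, 4, 5, 6, 7}, keep only states in Sat with some successor in Z. Z1 = {1, 3, 4, 5, 6, 7}; fixed.
Sat(EG (¬a ∨ ¬p)) = {1, 3, 4, 5, 6, 7}
A[(¬p ∨ ¬a) U EG (¬a ∨ ¬p)]: least fixpoint, start Z0 = Sat(EG (¬a ∨ ¬p)) = {1, 3, 4, 5, 6, 7}, add states in Sat(¬p ∨ ¬a) with every successor in Z. Already a fixed point.
Sat(A[(¬p ∨ ¬a) U EG (¬a ∨ ¬p)]) = {1, 3, 4, 5, 6, 7}
A[¬p U A[(¬p ∨ ¬a) U EG (¬a ∨ ¬p)]]: least fixpoint, start Z0 = Sat(A[(¬p ∨ ¬a) U EG (¬a ∨ ¬p)]) = {1, 3, 4, 5, 6, 7}, add states in Sat(¬p) with every successor in Z. Already a fixed point.
Sat(A[¬p U A[(¬p ∨ ¬a) U EG (¬a ∨ ¬p)]]) = {1, 3, 4, 5, 6, 7}
6 ∈ Sat(A[¬p U A[(¬p ∨ ¬a) U EG (¬a ∨ ¬p)]]) = {1, 3, 4, 5, 6, 7}, so the formula holds at 6.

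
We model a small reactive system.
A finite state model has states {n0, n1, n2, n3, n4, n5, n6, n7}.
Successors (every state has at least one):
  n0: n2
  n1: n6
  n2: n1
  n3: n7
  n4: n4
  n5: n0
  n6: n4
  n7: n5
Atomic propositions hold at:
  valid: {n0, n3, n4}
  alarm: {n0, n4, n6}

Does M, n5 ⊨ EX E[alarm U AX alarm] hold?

Sat(AX alarm) = {s : every successor in {n0, n4, n6}} = {n1, n4, n5, n6}
E[alarm U AX alarm]: least fixpoint, start Z0 = Sat(AX alarm) = {n1, n4, n5, n6}, add states in Sat(alarm) with some successor in Z. Already a fixed point.
Sat(E[alarm U AX alarm]) = {n1, n4, n5, n6}
Sat(EX E[alarm U AX alarm]) = {s : some successor in {n1, n4, n5, n6}} = {n1, n2, n4, n6, n7}
n5 ∉ Sat(EX E[alarm U AX alarm]) = {n1, n2, n4, n6, n7}, so the formula does not hold at n5.

No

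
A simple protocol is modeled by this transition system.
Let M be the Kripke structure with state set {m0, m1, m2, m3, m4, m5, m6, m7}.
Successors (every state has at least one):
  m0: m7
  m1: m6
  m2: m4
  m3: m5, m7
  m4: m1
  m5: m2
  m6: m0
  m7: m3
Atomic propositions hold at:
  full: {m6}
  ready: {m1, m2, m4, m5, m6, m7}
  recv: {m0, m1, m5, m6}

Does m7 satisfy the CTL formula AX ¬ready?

Yes

Sat(¬ready) = {m0, m3}
Sat(AX ¬ready) = {s : every successor in {m0, m3}} = {m6, m7}
m7 ∈ Sat(AX ¬ready) = {m6, m7}, so the formula holds at m7.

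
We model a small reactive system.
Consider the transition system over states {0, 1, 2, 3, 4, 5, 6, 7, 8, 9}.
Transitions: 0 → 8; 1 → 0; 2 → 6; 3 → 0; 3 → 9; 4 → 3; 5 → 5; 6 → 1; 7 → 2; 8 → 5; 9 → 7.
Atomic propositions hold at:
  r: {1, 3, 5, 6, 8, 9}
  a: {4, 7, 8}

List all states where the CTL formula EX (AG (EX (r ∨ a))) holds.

Sat(r ∨ a) = {1, 3, 4, 5, 6, 7, 8, 9}
Sat(EX (r ∨ a)) = {s : some successor in {1, 3, 4, 5, 6, 7, 8, 9}} = {0, 2, 3, 4, 5, 6, 8, 9}
AG (EX (r ∨ a)): greatest fixpoint, start Z0 = {0, 2, 3, 4, 5, 6, 8, 9}, keep only states in Sat with every successor in Z. Z1 = {0, 2, 3, 4, 5, 8}; Z2 = {0, 4, 5, 8}; Z3 = {0, 5, 8}; fixed.
Sat(AG (EX (r ∨ a))) = {0, 5, 8}
Sat(EX (AG (EX (r ∨ a)))) = {s : some successor in {0, 5, 8}} = {0, 1, 3, 5, 8}

{0, 1, 3, 5, 8}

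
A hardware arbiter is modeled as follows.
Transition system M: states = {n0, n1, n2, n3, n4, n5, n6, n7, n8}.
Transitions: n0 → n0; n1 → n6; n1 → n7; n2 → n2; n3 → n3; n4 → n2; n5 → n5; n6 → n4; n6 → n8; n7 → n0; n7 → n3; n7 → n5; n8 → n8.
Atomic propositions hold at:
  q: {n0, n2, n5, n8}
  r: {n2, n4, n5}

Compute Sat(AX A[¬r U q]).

Sat(¬r) = {n0, n1, n3, n6, n7, n8}
A[¬r U q]: least fixpoint, start Z0 = Sat(q) = {n0, n2, n5, n8}, add states in Sat(¬r) with every successor in Z. Already a fixed point.
Sat(A[¬r U q]) = {n0, n2, n5, n8}
Sat(AX A[¬r U q]) = {s : every successor in {n0, n2, n5, n8}} = {n0, n2, n4, n5, n8}

{n0, n2, n4, n5, n8}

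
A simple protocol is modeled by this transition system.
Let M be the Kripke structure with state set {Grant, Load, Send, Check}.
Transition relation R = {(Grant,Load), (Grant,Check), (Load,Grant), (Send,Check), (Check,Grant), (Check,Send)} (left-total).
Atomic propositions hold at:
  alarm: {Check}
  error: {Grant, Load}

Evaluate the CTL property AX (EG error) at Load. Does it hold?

Yes

EG error: greatest fixpoint, start Z0 = {Grant, Load}, keep only states in Sat with some successor in Z. Already a fixed point.
Sat(EG error) = {Grant, Load}
Sat(AX (EG error)) = {s : every successor in {Grant, Load}} = {Load}
Load ∈ Sat(AX (EG error)) = {Load}, so the formula holds at Load.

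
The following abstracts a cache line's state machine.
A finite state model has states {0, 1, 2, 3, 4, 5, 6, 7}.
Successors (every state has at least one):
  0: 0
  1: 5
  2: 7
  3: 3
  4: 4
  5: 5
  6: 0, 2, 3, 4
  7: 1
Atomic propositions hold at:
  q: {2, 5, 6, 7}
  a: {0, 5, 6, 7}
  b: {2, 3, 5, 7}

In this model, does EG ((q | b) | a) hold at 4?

Sat(q | b) = {2, 3, 5, 6, 7}
Sat((q | b) | a) = {0, 2, 3, 5, 6, 7}
EG ((q | b) | a): greatest fixpoint, start Z0 = {0, 2, 3, 5, 6, 7}, keep only states in Sat with some successor in Z. Z1 = {0, 2, 3, 5, 6}; Z2 = {0, 3, 5, 6}; fixed.
Sat(EG ((q | b) | a)) = {0, 3, 5, 6}
4 ∉ Sat(EG ((q | b) | a)) = {0, 3, 5, 6}, so the formula does not hold at 4.

No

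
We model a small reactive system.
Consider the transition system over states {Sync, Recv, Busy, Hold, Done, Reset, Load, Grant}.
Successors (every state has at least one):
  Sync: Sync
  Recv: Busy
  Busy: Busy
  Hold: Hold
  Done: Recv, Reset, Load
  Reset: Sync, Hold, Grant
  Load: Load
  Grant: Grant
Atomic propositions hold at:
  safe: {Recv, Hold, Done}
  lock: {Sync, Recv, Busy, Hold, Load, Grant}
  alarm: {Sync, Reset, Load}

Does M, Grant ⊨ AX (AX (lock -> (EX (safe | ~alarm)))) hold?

Yes

Sat(~alarm) = {Recv, Busy, Hold, Done, Grant}
Sat(safe | ~alarm) = {Recv, Busy, Hold, Done, Grant}
Sat(EX (safe | ~alarm)) = {s : some successor in {Recv, Busy, Hold, Done, Grant}} = {Recv, Busy, Hold, Done, Reset, Grant}
Sat(lock -> (EX (safe | ~alarm))) = {Recv, Busy, Hold, Done, Reset, Grant}
Sat(AX (lock -> (EX (safe | ~alarm)))) = {s : every successor in {Recv, Busy, Hold, Done, Reset, Grant}} = {Recv, Busy, Hold, Grant}
Sat(AX (AX (lock -> (EX (safe | ~alarm))))) = {s : every successor in {Recv, Busy, Hold, Grant}} = {Recv, Busy, Hold, Grant}
Grant ∈ Sat(AX (AX (lock -> (EX (safe | ~alarm))))) = {Recv, Busy, Hold, Grant}, so the formula holds at Grant.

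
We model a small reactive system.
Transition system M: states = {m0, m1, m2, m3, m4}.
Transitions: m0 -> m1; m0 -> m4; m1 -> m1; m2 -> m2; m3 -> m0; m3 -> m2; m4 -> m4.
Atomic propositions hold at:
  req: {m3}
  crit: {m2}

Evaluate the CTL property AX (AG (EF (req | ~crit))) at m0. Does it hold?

Yes

Sat(~crit) = {m0, m1, m3, m4}
Sat(req | ~crit) = {m0, m1, m3, m4}
EF (req | ~crit): least fixpoint, start Z0 = {m0, m1, m3, m4}, add states with some successor in Z. Already a fixed point.
Sat(EF (req | ~crit)) = {m0, m1, m3, m4}
AG (EF (req | ~crit)): greatest fixpoint, start Z0 = {m0, m1, m3, m4}, keep only states in Sat with every successor in Z. Z1 = {m0, m1, m4}; fixed.
Sat(AG (EF (req | ~crit))) = {m0, m1, m4}
Sat(AX (AG (EF (req | ~crit)))) = {s : every successor in {m0, m1, m4}} = {m0, m1, m4}
m0 ∈ Sat(AX (AG (EF (req | ~crit)))) = {m0, m1, m4}, so the formula holds at m0.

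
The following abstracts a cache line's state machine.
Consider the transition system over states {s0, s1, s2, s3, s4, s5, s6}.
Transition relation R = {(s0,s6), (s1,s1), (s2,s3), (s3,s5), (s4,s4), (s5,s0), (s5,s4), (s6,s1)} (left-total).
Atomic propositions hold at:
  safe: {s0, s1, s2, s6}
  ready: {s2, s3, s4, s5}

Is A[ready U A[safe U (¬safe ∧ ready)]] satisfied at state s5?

Sat(¬safe) = {s3, s4, s5}
Sat(¬safe ∧ ready) = {s3, s4, s5}
A[safe U (¬safe ∧ ready)]: least fixpoint, start Z0 = Sat((¬safe ∧ ready)) = {s3, s4, s5}, add states in Sat(safe) with every successor in Z. Z1 = {s2, s3, s4, s5}; fixed.
Sat(A[safe U (¬safe ∧ ready)]) = {s2, s3, s4, s5}
A[ready U A[safe U (¬safe ∧ ready)]]: least fixpoint, start Z0 = Sat(A[safe U (¬safe ∧ ready)]) = {s2, s3, s4, s5}, add states in Sat(ready) with every successor in Z. Already a fixed point.
Sat(A[ready U A[safe U (¬safe ∧ ready)]]) = {s2, s3, s4, s5}
s5 ∈ Sat(A[ready U A[safe U (¬safe ∧ ready)]]) = {s2, s3, s4, s5}, so the formula holds at s5.

Yes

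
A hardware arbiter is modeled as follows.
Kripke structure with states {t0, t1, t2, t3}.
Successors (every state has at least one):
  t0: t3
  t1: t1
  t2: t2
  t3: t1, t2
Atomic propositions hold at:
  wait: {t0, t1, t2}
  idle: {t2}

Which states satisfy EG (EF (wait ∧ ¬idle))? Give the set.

Sat(¬idle) = {t0, t1, t3}
Sat(wait ∧ ¬idle) = {t0, t1}
EF (wait ∧ ¬idle): least fixpoint, start Z0 = {t0, t1}, add states with some successor in Z. Z1 = {t0, t1, t3}; fixed.
Sat(EF (wait ∧ ¬idle)) = {t0, t1, t3}
EG (EF (wait ∧ ¬idle)): greatest fixpoint, start Z0 = {t0, t1, t3}, keep only states in Sat with some successor in Z. Already a fixed point.
Sat(EG (EF (wait ∧ ¬idle))) = {t0, t1, t3}

{t0, t1, t3}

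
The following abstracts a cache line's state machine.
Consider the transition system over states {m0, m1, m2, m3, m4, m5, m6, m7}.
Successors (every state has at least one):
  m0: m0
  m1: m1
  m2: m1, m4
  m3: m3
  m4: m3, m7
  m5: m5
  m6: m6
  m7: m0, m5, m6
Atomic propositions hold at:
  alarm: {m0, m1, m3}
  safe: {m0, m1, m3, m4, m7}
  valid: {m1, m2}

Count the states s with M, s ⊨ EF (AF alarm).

AF alarm: least fixpoint, start Z0 = {m0, m1, m3}, add states with every successor in Z. Already a fixed point.
Sat(AF alarm) = {m0, m1, m3}
EF (AF alarm): least fixpoint, start Z0 = {m0, m1, m3}, add states with some successor in Z. Z1 = {m0, m1, m2, m3, m4, m7}; fixed.
Sat(EF (AF alarm)) = {m0, m1, m2, m3, m4, m7}
|Sat(EF (AF alarm))| = |{m0, m1, m2, m3, m4, m7}| = 6.

6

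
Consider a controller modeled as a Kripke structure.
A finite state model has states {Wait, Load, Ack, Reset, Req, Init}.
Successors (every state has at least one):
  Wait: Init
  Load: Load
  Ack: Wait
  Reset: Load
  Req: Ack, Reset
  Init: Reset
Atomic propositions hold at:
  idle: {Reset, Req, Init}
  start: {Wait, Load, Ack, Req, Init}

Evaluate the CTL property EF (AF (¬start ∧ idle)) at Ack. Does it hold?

Sat(¬start) = {Reset}
Sat(¬start ∧ idle) = {Reset}
AF (¬start ∧ idle): least fixpoint, start Z0 = {Reset}, add states with every successor in Z. Z1 = {Reset, Init}; Z2 = {Wait, Reset, Init}; Z3 = {Wait, Ack, Reset, Init}; Z4 = {Wait, Ack, Reset, Req, Init}; fixed.
Sat(AF (¬start ∧ idle)) = {Wait, Ack, Reset, Req, Init}
EF (AF (¬start ∧ idle)): least fixpoint, start Z0 = {Wait, Ack, Reset, Req, Init}, add states with some successor in Z. Already a fixed point.
Sat(EF (AF (¬start ∧ idle))) = {Wait, Ack, Reset, Req, Init}
Ack ∈ Sat(EF (AF (¬start ∧ idle))) = {Wait, Ack, Reset, Req, Init}, so the formula holds at Ack.

Yes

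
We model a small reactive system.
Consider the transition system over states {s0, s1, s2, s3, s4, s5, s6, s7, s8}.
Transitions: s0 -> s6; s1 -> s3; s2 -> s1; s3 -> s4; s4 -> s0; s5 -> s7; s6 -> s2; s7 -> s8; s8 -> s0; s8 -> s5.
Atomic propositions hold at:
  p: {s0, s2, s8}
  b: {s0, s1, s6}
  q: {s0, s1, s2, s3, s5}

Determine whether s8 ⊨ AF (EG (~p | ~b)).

Sat(~p) = {s1, s3, s4, s5, s6, s7}
Sat(~b) = {s2, s3, s4, s5, s7, s8}
Sat(~p | ~b) = {s1, s2, s3, s4, s5, s6, s7, s8}
EG (~p | ~b): greatest fixpoint, start Z0 = {s1, s2, s3, s4, s5, s6, s7, s8}, keep only states in Sat with some successor in Z. Z1 = {s1, s2, s3, s5, s6, s7, s8}; Z2 = {s1, s2, s5, s6, s7, s8}; Z3 = {s2, s5, s6, s7, s8}; Z4 = {s5, s6, s7, s8}; Z5 = {s5, s7, s8}; fixed.
Sat(EG (~p | ~b)) = {s5, s7, s8}
AF (EG (~p | ~b)): least fixpoint, start Z0 = {s5, s7, s8}, add states with every successor in Z. Already a fixed point.
Sat(AF (EG (~p | ~b))) = {s5, s7, s8}
s8 ∈ Sat(AF (EG (~p | ~b))) = {s5, s7, s8}, so the formula holds at s8.

Yes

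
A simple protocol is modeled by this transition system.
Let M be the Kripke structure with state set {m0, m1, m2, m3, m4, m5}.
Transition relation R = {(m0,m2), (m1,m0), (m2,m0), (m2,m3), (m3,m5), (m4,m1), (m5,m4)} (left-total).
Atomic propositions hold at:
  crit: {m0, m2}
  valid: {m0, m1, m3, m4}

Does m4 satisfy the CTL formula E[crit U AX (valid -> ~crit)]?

Sat(~crit) = {m1, m3, m4, m5}
Sat(valid -> ~crit) = {m1, m2, m3, m4, m5}
Sat(AX (valid -> ~crit)) = {s : every successor in {m1, m2, m3, m4, m5}} = {m0, m3, m4, m5}
E[crit U AX (valid -> ~crit)]: least fixpoint, start Z0 = Sat(AX (valid -> ~crit)) = {m0, m3, m4, m5}, add states in Sat(crit) with some successor in Z. Z1 = {m0, m2, m3, m4, m5}; fixed.
Sat(E[crit U AX (valid -> ~crit)]) = {m0, m2, m3, m4, m5}
m4 ∈ Sat(E[crit U AX (valid -> ~crit)]) = {m0, m2, m3, m4, m5}, so the formula holds at m4.

Yes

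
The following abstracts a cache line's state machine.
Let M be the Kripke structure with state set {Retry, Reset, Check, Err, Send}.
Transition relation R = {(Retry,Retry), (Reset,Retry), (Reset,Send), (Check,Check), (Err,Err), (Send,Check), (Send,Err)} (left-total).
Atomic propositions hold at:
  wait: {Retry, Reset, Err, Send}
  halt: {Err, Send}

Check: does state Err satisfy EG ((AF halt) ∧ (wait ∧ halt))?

AF halt: least fixpoint, start Z0 = {Err, Send}, add states with every successor in Z. Already a fixed point.
Sat(AF halt) = {Err, Send}
Sat(wait ∧ halt) = {Err, Send}
Sat((AF halt) ∧ (wait ∧ halt)) = {Err, Send}
EG ((AF halt) ∧ (wait ∧ halt)): greatest fixpoint, start Z0 = {Err, Send}, keep only states in Sat with some successor in Z. Already a fixed point.
Sat(EG ((AF halt) ∧ (wait ∧ halt))) = {Err, Send}
Err ∈ Sat(EG ((AF halt) ∧ (wait ∧ halt))) = {Err, Send}, so the formula holds at Err.

Yes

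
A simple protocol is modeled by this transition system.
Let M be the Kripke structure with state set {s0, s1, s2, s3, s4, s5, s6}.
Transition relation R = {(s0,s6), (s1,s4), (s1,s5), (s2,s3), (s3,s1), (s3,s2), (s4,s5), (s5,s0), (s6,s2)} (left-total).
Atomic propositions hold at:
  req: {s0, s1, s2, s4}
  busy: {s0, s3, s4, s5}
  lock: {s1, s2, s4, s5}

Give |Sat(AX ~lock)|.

3

Sat(~lock) = {s0, s3, s6}
Sat(AX ~lock) = {s : every successor in {s0, s3, s6}} = {s0, s2, s5}
|Sat(AX ~lock)| = |{s0, s2, s5}| = 3.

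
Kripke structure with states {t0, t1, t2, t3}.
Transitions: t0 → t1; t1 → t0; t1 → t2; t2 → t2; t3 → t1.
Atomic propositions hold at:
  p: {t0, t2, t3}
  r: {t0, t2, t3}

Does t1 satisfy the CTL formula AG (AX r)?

No

Sat(AX r) = {s : every successor in {t0, t2, t3}} = {t1, t2}
AG (AX r): greatest fixpoint, start Z0 = {t1, t2}, keep only states in Sat with every successor in Z. Z1 = {t2}; fixed.
Sat(AG (AX r)) = {t2}
t1 ∉ Sat(AG (AX r)) = {t2}, so the formula does not hold at t1.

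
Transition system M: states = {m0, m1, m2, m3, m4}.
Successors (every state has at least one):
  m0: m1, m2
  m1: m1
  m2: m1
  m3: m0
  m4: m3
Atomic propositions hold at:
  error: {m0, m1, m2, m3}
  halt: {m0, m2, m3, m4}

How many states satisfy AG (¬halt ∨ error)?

Sat(¬halt) = {m1}
Sat(¬halt ∨ error) = {m0, m1, m2, m3}
AG (¬halt ∨ error): greatest fixpoint, start Z0 = {m0, m1, m2, m3}, keep only states in Sat with every successor in Z. Already a fixed point.
Sat(AG (¬halt ∨ error)) = {m0, m1, m2, m3}
|Sat(AG (¬halt ∨ error))| = |{m0, m1, m2, m3}| = 4.

4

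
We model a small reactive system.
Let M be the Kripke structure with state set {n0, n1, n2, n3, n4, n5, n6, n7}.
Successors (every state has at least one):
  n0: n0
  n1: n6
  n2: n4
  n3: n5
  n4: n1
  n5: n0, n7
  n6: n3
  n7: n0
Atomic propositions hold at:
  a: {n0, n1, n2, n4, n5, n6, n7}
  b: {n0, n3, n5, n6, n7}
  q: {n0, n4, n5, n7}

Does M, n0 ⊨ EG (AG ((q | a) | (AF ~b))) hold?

Sat(q | a) = {n0, n1, n2, n4, n5, n6, n7}
Sat(~b) = {n1, n2, n4}
AF ~b: least fixpoint, start Z0 = {n1, n2, n4}, add states with every successor in Z. Already a fixed point.
Sat(AF ~b) = {n1, n2, n4}
Sat((q | a) | (AF ~b)) = {n0, n1, n2, n4, n5, n6, n7}
AG ((q | a) | (AF ~b)): greatest fixpoint, start Z0 = {n0, n1, n2, n4, n5, n6, n7}, keep only states in Sat with every successor in Z. Z1 = {n0, n1, n2, n4, n5, n7}; Z2 = {n0, n2, n4, n5, n7}; Z3 = {n0, n2, n5, n7}; Z4 = {n0, n5, n7}; fixed.
Sat(AG ((q | a) | (AF ~b))) = {n0, n5, n7}
EG (AG ((q | a) | (AF ~b))): greatest fixpoint, start Z0 = {n0, n5, n7}, keep only states in Sat with some successor in Z. Already a fixed point.
Sat(EG (AG ((q | a) | (AF ~b)))) = {n0, n5, n7}
n0 ∈ Sat(EG (AG ((q | a) | (AF ~b)))) = {n0, n5, n7}, so the formula holds at n0.

Yes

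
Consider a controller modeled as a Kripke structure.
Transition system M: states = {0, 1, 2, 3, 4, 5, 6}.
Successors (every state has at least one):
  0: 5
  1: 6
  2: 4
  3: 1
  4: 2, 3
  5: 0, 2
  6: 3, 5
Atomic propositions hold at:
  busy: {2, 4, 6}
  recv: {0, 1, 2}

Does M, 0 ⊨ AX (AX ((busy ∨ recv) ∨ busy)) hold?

Sat(busy ∨ recv) = {0, 1, 2, 4, 6}
Sat((busy ∨ recv) ∨ busy) = {0, 1, 2, 4, 6}
Sat(AX ((busy ∨ recv) ∨ busy)) = {s : every successor in {0, 1, 2, 4, 6}} = {1, 2, 3, 5}
Sat(AX (AX ((busy ∨ recv) ∨ busy))) = {s : every successor in {1, 2, 3, 5}} = {0, 3, 4, 6}
0 ∈ Sat(AX (AX ((busy ∨ recv) ∨ busy))) = {0, 3, 4, 6}, so the formula holds at 0.

Yes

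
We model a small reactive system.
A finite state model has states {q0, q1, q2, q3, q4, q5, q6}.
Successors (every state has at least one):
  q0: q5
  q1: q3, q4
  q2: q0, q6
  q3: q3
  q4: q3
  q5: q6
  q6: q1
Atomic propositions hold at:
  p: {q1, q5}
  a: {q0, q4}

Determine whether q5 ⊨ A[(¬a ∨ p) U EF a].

Sat(¬a) = {q1, q2, q3, q5, q6}
Sat(¬a ∨ p) = {q1, q2, q3, q5, q6}
EF a: least fixpoint, start Z0 = {q0, q4}, add states with some successor in Z. Z1 = {q0, q1, q2, q4}; Z2 = {q0, q1, q2, q4, q6}; Z3 = {q0, q1, q2, q4, q5, q6}; fixed.
Sat(EF a) = {q0, q1, q2, q4, q5, q6}
A[(¬a ∨ p) U EF a]: least fixpoint, start Z0 = Sat(EF a) = {q0, q1, q2, q4, q5, q6}, add states in Sat(¬a ∨ p) with every successor in Z. Already a fixed point.
Sat(A[(¬a ∨ p) U EF a]) = {q0, q1, q2, q4, q5, q6}
q5 ∈ Sat(A[(¬a ∨ p) U EF a]) = {q0, q1, q2, q4, q5, q6}, so the formula holds at q5.

Yes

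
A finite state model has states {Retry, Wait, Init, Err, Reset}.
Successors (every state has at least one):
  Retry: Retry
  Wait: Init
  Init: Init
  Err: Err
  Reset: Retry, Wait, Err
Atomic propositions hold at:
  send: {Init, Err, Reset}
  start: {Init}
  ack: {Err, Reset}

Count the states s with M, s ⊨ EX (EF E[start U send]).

4

E[start U send]: least fixpoint, start Z0 = Sat(send) = {Init, Err, Reset}, add states in Sat(start) with some successor in Z. Already a fixed point.
Sat(E[start U send]) = {Init, Err, Reset}
EF E[start U send]: least fixpoint, start Z0 = {Init, Err, Reset}, add states with some successor in Z. Z1 = {Wait, Init, Err, Reset}; fixed.
Sat(EF E[start U send]) = {Wait, Init, Err, Reset}
Sat(EX (EF E[start U send])) = {s : some successor in {Wait, Init, Err, Reset}} = {Wait, Init, Err, Reset}
|Sat(EX (EF E[start U send]))| = |{Wait, Init, Err, Reset}| = 4.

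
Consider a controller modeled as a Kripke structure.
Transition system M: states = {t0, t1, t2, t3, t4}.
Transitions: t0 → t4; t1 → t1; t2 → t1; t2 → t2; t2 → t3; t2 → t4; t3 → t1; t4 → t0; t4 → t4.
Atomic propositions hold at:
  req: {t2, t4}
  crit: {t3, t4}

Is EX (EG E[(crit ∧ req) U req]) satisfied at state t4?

Sat(crit ∧ req) = {t4}
E[(crit ∧ req) U req]: least fixpoint, start Z0 = Sat(req) = {t2, t4}, add states in Sat(crit ∧ req) with some successor in Z. Already a fixed point.
Sat(E[(crit ∧ req) U req]) = {t2, t4}
EG E[(crit ∧ req) U req]: greatest fixpoint, start Z0 = {t2, t4}, keep only states in Sat with some successor in Z. Already a fixed point.
Sat(EG E[(crit ∧ req) U req]) = {t2, t4}
Sat(EX (EG E[(crit ∧ req) U req])) = {s : some successor in {t2, t4}} = {t0, t2, t4}
t4 ∈ Sat(EX (EG E[(crit ∧ req) U req])) = {t0, t2, t4}, so the formula holds at t4.

Yes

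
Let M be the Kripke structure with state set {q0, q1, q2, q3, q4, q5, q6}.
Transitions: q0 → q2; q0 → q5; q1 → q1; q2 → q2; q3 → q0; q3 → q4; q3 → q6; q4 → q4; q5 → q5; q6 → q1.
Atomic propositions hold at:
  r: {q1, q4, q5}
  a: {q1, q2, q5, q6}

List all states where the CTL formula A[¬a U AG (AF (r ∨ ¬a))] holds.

Sat(¬a) = {q0, q3, q4}
Sat(r ∨ ¬a) = {q0, q1, q3, q4, q5}
AF (r ∨ ¬a): least fixpoint, start Z0 = {q0, q1, q3, q4, q5}, add states with every successor in Z. Z1 = {q0, q1, q3, q4, q5, q6}; fixed.
Sat(AF (r ∨ ¬a)) = {q0, q1, q3, q4, q5, q6}
AG (AF (r ∨ ¬a)): greatest fixpoint, start Z0 = {q0, q1, q3, q4, q5, q6}, keep only states in Sat with every successor in Z. Z1 = {q1, q3, q4, q5, q6}; Z2 = {q1, q4, q5, q6}; fixed.
Sat(AG (AF (r ∨ ¬a))) = {q1, q4, q5, q6}
A[¬a U AG (AF (r ∨ ¬a))]: least fixpoint, start Z0 = Sat(AG (AF (r ∨ ¬a))) = {q1, q4, q5, q6}, add states in Sat(¬a) with every successor in Z. Already a fixed point.
Sat(A[¬a U AG (AF (r ∨ ¬a))]) = {q1, q4, q5, q6}

{q1, q4, q5, q6}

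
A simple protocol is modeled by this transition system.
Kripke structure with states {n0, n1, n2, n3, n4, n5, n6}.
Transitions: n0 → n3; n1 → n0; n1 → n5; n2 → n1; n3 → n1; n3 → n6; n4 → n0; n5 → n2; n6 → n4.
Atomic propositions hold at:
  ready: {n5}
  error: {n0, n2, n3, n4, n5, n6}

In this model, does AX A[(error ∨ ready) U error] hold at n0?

Yes

Sat(error ∨ ready) = {n0, n2, n3, n4, n5, n6}
A[(error ∨ ready) U error]: least fixpoint, start Z0 = Sat(error) = {n0, n2, n3, n4, n5, n6}, add states in Sat(error ∨ ready) with every successor in Z. Already a fixed point.
Sat(A[(error ∨ ready) U error]) = {n0, n2, n3, n4, n5, n6}
Sat(AX A[(error ∨ ready) U error]) = {s : every successor in {n0, n2, n3, n4, n5, n6}} = {n0, n1, n4, n5, n6}
n0 ∈ Sat(AX A[(error ∨ ready) U error]) = {n0, n1, n4, n5, n6}, so the formula holds at n0.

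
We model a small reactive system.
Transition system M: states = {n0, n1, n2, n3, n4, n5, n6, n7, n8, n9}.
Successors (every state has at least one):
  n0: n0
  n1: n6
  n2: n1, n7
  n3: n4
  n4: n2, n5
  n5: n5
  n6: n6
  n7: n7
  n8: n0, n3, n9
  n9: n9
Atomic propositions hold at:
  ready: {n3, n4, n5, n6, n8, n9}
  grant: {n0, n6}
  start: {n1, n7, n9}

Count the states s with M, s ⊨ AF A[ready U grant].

A[ready U grant]: least fixpoint, start Z0 = Sat(grant) = {n0, n6}, add states in Sat(ready) with every successor in Z. Already a fixed point.
Sat(A[ready U grant]) = {n0, n6}
AF A[ready U grant]: least fixpoint, start Z0 = {n0, n6}, add states with every successor in Z. Z1 = {n0, n1, n6}; fixed.
Sat(AF A[ready U grant]) = {n0, n1, n6}
|Sat(AF A[ready U grant])| = |{n0, n1, n6}| = 3.

3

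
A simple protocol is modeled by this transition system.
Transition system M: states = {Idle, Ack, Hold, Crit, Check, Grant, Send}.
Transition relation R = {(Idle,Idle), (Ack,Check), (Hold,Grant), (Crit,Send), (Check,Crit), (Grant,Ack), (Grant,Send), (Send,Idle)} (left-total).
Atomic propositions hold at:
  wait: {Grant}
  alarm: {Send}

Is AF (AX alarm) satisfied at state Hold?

Sat(AX alarm) = {s : every successor in {Send}} = {Crit}
AF (AX alarm): least fixpoint, start Z0 = {Crit}, add states with every successor in Z. Z1 = {Crit, Check}; Z2 = {Ack, Crit, Check}; fixed.
Sat(AF (AX alarm)) = {Ack, Crit, Check}
Hold ∉ Sat(AF (AX alarm)) = {Ack, Crit, Check}, so the formula does not hold at Hold.

No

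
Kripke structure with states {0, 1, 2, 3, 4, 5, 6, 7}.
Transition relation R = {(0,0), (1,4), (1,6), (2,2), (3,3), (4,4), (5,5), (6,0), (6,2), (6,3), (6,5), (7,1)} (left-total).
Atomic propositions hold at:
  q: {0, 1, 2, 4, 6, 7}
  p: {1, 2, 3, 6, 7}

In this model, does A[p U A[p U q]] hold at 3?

No

A[p U q]: least fixpoint, start Z0 = Sat(q) = {0, 1, 2, 4, 6, 7}, add states in Sat(p) with every successor in Z. Already a fixed point.
Sat(A[p U q]) = {0, 1, 2, 4, 6, 7}
A[p U A[p U q]]: least fixpoint, start Z0 = Sat(A[p U q]) = {0, 1, 2, 4, 6, 7}, add states in Sat(p) with every successor in Z. Already a fixed point.
Sat(A[p U A[p U q]]) = {0, 1, 2, 4, 6, 7}
3 ∉ Sat(A[p U A[p U q]]) = {0, 1, 2, 4, 6, 7}, so the formula does not hold at 3.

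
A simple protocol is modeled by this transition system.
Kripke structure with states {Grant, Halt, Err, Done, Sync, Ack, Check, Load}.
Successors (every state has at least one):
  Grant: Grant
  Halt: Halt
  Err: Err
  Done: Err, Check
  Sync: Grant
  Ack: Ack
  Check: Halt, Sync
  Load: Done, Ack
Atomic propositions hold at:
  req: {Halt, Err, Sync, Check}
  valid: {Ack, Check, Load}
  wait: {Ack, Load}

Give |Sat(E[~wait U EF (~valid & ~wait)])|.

7

Sat(~wait) = {Grant, Halt, Err, Done, Sync, Check}
Sat(~valid) = {Grant, Halt, Err, Done, Sync}
Sat(~valid & ~wait) = {Grant, Halt, Err, Done, Sync}
EF (~valid & ~wait): least fixpoint, start Z0 = {Grant, Halt, Err, Done, Sync}, add states with some successor in Z. Z1 = {Grant, Halt, Err, Done, Sync, Check, Load}; fixed.
Sat(EF (~valid & ~wait)) = {Grant, Halt, Err, Done, Sync, Check, Load}
E[~wait U EF (~valid & ~wait)]: least fixpoint, start Z0 = Sat(EF (~valid & ~wait)) = {Grant, Halt, Err, Done, Sync, Check, Load}, add states in Sat(~wait) with some successor in Z. Already a fixed point.
Sat(E[~wait U EF (~valid & ~wait)]) = {Grant, Halt, Err, Done, Sync, Check, Load}
|Sat(E[~wait U EF (~valid & ~wait)])| = |{Grant, Halt, Err, Done, Sync, Check, Load}| = 7.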